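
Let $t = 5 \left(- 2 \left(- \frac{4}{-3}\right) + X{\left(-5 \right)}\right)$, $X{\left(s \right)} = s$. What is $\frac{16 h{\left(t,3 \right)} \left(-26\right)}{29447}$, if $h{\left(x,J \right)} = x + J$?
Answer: $\frac{44096}{88341} \approx 0.49916$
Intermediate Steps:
$t = - \frac{115}{3}$ ($t = 5 \left(- 2 \left(- \frac{4}{-3}\right) - 5\right) = 5 \left(- 2 \left(\left(-4\right) \left(- \frac{1}{3}\right)\right) - 5\right) = 5 \left(\left(-2\right) \frac{4}{3} - 5\right) = 5 \left(- \frac{8}{3} - 5\right) = 5 \left(- \frac{23}{3}\right) = - \frac{115}{3} \approx -38.333$)
$h{\left(x,J \right)} = J + x$
$\frac{16 h{\left(t,3 \right)} \left(-26\right)}{29447} = \frac{16 \left(3 - \frac{115}{3}\right) \left(-26\right)}{29447} = 16 \left(- \frac{106}{3}\right) \left(-26\right) \frac{1}{29447} = \left(- \frac{1696}{3}\right) \left(-26\right) \frac{1}{29447} = \frac{44096}{3} \cdot \frac{1}{29447} = \frac{44096}{88341}$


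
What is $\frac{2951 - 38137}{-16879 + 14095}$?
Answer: $\frac{17593}{1392} \approx 12.639$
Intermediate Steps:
$\frac{2951 - 38137}{-16879 + 14095} = - \frac{35186}{-2784} = \left(-35186\right) \left(- \frac{1}{2784}\right) = \frac{17593}{1392}$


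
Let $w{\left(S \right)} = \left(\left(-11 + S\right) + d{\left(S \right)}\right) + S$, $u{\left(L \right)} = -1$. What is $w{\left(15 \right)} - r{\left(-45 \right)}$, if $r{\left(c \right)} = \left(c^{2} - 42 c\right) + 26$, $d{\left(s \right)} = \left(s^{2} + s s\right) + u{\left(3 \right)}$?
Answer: $-3473$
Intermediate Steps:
$d{\left(s \right)} = -1 + 2 s^{2}$ ($d{\left(s \right)} = \left(s^{2} + s s\right) - 1 = \left(s^{2} + s^{2}\right) - 1 = 2 s^{2} - 1 = -1 + 2 s^{2}$)
$w{\left(S \right)} = -12 + 2 S + 2 S^{2}$ ($w{\left(S \right)} = \left(\left(-11 + S\right) + \left(-1 + 2 S^{2}\right)\right) + S = \left(-12 + S + 2 S^{2}\right) + S = -12 + 2 S + 2 S^{2}$)
$r{\left(c \right)} = 26 + c^{2} - 42 c$
$w{\left(15 \right)} - r{\left(-45 \right)} = \left(-12 + 2 \cdot 15 + 2 \cdot 15^{2}\right) - \left(26 + \left(-45\right)^{2} - -1890\right) = \left(-12 + 30 + 2 \cdot 225\right) - \left(26 + 2025 + 1890\right) = \left(-12 + 30 + 450\right) - 3941 = 468 - 3941 = -3473$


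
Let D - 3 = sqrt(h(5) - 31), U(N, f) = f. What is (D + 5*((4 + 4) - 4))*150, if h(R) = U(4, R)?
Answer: 3450 + 150*I*sqrt(26) ≈ 3450.0 + 764.85*I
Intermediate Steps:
h(R) = R
D = 3 + I*sqrt(26) (D = 3 + sqrt(5 - 31) = 3 + sqrt(-26) = 3 + I*sqrt(26) ≈ 3.0 + 5.099*I)
(D + 5*((4 + 4) - 4))*150 = ((3 + I*sqrt(26)) + 5*((4 + 4) - 4))*150 = ((3 + I*sqrt(26)) + 5*(8 - 4))*150 = ((3 + I*sqrt(26)) + 5*4)*150 = ((3 + I*sqrt(26)) + 20)*150 = (23 + I*sqrt(26))*150 = 3450 + 150*I*sqrt(26)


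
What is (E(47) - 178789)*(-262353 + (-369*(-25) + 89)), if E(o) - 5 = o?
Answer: 45227431743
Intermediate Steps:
E(o) = 5 + o
(E(47) - 178789)*(-262353 + (-369*(-25) + 89)) = ((5 + 47) - 178789)*(-262353 + (-369*(-25) + 89)) = (52 - 178789)*(-262353 + (-123*(-75) + 89)) = -178737*(-262353 + (9225 + 89)) = -178737*(-262353 + 9314) = -178737*(-253039) = 45227431743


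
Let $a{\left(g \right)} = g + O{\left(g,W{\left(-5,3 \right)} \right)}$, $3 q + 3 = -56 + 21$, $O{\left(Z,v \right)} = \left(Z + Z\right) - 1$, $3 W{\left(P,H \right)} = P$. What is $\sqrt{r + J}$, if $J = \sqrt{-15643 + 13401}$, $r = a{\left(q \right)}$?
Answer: $\sqrt{-39 + i \sqrt{2242}} \approx 3.3424 + 7.0832 i$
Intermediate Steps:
$W{\left(P,H \right)} = \frac{P}{3}$
$O{\left(Z,v \right)} = -1 + 2 Z$ ($O{\left(Z,v \right)} = 2 Z - 1 = -1 + 2 Z$)
$q = - \frac{38}{3}$ ($q = -1 + \frac{-56 + 21}{3} = -1 + \frac{1}{3} \left(-35\right) = -1 - \frac{35}{3} = - \frac{38}{3} \approx -12.667$)
$a{\left(g \right)} = -1 + 3 g$ ($a{\left(g \right)} = g + \left(-1 + 2 g\right) = -1 + 3 g$)
$r = -39$ ($r = -1 + 3 \left(- \frac{38}{3}\right) = -1 - 38 = -39$)
$J = i \sqrt{2242}$ ($J = \sqrt{-2242} = i \sqrt{2242} \approx 47.35 i$)
$\sqrt{r + J} = \sqrt{-39 + i \sqrt{2242}}$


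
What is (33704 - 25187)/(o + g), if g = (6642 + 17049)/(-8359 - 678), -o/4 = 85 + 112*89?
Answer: -25656043/121139845 ≈ -0.21179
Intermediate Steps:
o = -40212 (o = -4*(85 + 112*89) = -4*(85 + 9968) = -4*10053 = -40212)
g = -23691/9037 (g = 23691/(-9037) = 23691*(-1/9037) = -23691/9037 ≈ -2.6216)
(33704 - 25187)/(o + g) = (33704 - 25187)/(-40212 - 23691/9037) = 8517/(-363419535/9037) = 8517*(-9037/363419535) = -25656043/121139845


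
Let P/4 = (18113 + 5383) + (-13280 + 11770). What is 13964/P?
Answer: 3491/21986 ≈ 0.15878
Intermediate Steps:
P = 87944 (P = 4*((18113 + 5383) + (-13280 + 11770)) = 4*(23496 - 1510) = 4*21986 = 87944)
13964/P = 13964/87944 = 13964*(1/87944) = 3491/21986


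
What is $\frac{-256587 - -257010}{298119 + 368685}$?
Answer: $\frac{141}{222268} \approx 0.00063437$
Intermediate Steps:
$\frac{-256587 - -257010}{298119 + 368685} = \frac{-256587 + 257010}{666804} = 423 \cdot \frac{1}{666804} = \frac{141}{222268}$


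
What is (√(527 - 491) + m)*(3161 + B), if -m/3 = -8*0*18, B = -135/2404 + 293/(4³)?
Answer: 365275911/19232 ≈ 18993.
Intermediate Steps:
B = 173933/38464 (B = -135*1/2404 + 293/64 = -135/2404 + 293*(1/64) = -135/2404 + 293/64 = 173933/38464 ≈ 4.5220)
m = 0 (m = -3*(-8*0)*18 = -0*18 = -3*0 = 0)
(√(527 - 491) + m)*(3161 + B) = (√(527 - 491) + 0)*(3161 + 173933/38464) = (√36 + 0)*(121758637/38464) = (6 + 0)*(121758637/38464) = 6*(121758637/38464) = 365275911/19232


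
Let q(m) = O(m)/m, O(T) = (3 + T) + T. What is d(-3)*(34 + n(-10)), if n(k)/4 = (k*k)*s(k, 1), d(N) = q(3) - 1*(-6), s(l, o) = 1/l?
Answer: -54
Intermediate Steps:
O(T) = 3 + 2*T
q(m) = (3 + 2*m)/m
d(N) = 9 (d(N) = (2 + 3/3) - 1*(-6) = (2 + 3*(⅓)) + 6 = (2 + 1) + 6 = 3 + 6 = 9)
n(k) = 4*k (n(k) = 4*((k*k)/k) = 4*(k²/k) = 4*k)
d(-3)*(34 + n(-10)) = 9*(34 + 4*(-10)) = 9*(34 - 40) = 9*(-6) = -54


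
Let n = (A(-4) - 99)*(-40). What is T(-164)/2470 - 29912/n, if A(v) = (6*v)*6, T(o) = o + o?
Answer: -192677/60021 ≈ -3.2102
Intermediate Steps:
T(o) = 2*o
A(v) = 36*v
n = 9720 (n = (36*(-4) - 99)*(-40) = (-144 - 99)*(-40) = -243*(-40) = 9720)
T(-164)/2470 - 29912/n = (2*(-164))/2470 - 29912/9720 = -328*1/2470 - 29912*1/9720 = -164/1235 - 3739/1215 = -192677/60021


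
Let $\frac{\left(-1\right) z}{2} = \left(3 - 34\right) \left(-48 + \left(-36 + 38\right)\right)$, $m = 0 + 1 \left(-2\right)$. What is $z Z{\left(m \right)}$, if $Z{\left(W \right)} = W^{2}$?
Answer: $-11408$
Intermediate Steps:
$m = -2$ ($m = 0 - 2 = -2$)
$z = -2852$ ($z = - 2 \left(3 - 34\right) \left(-48 + \left(-36 + 38\right)\right) = - 2 \left(- 31 \left(-48 + 2\right)\right) = - 2 \left(\left(-31\right) \left(-46\right)\right) = \left(-2\right) 1426 = -2852$)
$z Z{\left(m \right)} = - 2852 \left(-2\right)^{2} = \left(-2852\right) 4 = -11408$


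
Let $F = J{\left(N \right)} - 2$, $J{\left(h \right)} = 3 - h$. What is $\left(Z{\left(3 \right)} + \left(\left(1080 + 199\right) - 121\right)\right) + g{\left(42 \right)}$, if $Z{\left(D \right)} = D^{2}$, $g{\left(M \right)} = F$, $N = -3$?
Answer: $1171$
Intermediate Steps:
$F = 4$ ($F = \left(3 - -3\right) - 2 = \left(3 + 3\right) - 2 = 6 - 2 = 4$)
$g{\left(M \right)} = 4$
$\left(Z{\left(3 \right)} + \left(\left(1080 + 199\right) - 121\right)\right) + g{\left(42 \right)} = \left(3^{2} + \left(\left(1080 + 199\right) - 121\right)\right) + 4 = \left(9 + \left(1279 - 121\right)\right) + 4 = \left(9 + 1158\right) + 4 = 1167 + 4 = 1171$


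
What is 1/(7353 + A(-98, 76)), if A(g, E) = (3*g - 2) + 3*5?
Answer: 1/7072 ≈ 0.00014140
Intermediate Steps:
A(g, E) = 13 + 3*g (A(g, E) = (-2 + 3*g) + 15 = 13 + 3*g)
1/(7353 + A(-98, 76)) = 1/(7353 + (13 + 3*(-98))) = 1/(7353 + (13 - 294)) = 1/(7353 - 281) = 1/7072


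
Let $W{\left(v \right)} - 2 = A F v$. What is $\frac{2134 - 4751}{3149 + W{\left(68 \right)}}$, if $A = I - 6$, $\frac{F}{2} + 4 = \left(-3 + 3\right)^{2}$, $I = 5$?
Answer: $- \frac{2617}{3695} \approx -0.70825$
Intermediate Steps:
$F = -8$ ($F = -8 + 2 \left(-3 + 3\right)^{2} = -8 + 2 \cdot 0^{2} = -8 + 2 \cdot 0 = -8 + 0 = -8$)
$A = -1$ ($A = 5 - 6 = -1$)
$W{\left(v \right)} = 2 + 8 v$ ($W{\left(v \right)} = 2 + \left(-1\right) \left(-8\right) v = 2 + 8 v$)
$\frac{2134 - 4751}{3149 + W{\left(68 \right)}} = \frac{2134 - 4751}{3149 + \left(2 + 8 \cdot 68\right)} = - \frac{2617}{3149 + \left(2 + 544\right)} = - \frac{2617}{3149 + 546} = - \frac{2617}{3695}$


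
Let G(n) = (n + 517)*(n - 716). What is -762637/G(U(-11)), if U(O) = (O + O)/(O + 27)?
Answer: 48808768/23673375 ≈ 2.0618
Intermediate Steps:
U(O) = 2*O/(27 + O) (U(O) = (2*O)/(27 + O) = 2*O/(27 + O))
G(n) = (-716 + n)*(517 + n) (G(n) = (517 + n)*(-716 + n) = (-716 + n)*(517 + n))
-762637/G(U(-11)) = -762637/(-370172 + (2*(-11)/(27 - 11))**2 - 398*(-11)/(27 - 11)) = -762637/(-370172 + (2*(-11)/16)**2 - 398*(-11)/16) = -762637/(-370172 + (2*(-11)*(1/16))**2 - 398*(-11)/16) = -762637/(-370172 + (-11/8)**2 - 199*(-11/8)) = -762637/(-370172 + 121/64 + 2189/8) = -762637/(-23673375/64) = -762637*(-64/23673375) = 48808768/23673375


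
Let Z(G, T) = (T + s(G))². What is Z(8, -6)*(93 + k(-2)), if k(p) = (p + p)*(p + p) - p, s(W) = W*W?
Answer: 373404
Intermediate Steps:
s(W) = W²
Z(G, T) = (T + G²)²
k(p) = -p + 4*p² (k(p) = (2*p)*(2*p) - p = 4*p² - p = -p + 4*p²)
Z(8, -6)*(93 + k(-2)) = (-6 + 8²)²*(93 - 2*(-1 + 4*(-2))) = (-6 + 64)²*(93 - 2*(-1 - 8)) = 58²*(93 - 2*(-9)) = 3364*(93 + 18) = 3364*111 = 373404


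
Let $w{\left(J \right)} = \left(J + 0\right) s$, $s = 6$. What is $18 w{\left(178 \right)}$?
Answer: $19224$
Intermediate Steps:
$w{\left(J \right)} = 6 J$ ($w{\left(J \right)} = \left(J + 0\right) 6 = J 6 = 6 J$)
$18 w{\left(178 \right)} = 18 \cdot 6 \cdot 178 = 18 \cdot 1068 = 19224$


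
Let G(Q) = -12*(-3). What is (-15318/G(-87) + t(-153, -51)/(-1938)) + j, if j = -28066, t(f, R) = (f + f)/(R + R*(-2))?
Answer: -18405507/646 ≈ -28492.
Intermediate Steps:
G(Q) = 36
t(f, R) = -2*f/R (t(f, R) = (2*f)/(R - 2*R) = (2*f)/((-R)) = (2*f)*(-1/R) = -2*f/R)
(-15318/G(-87) + t(-153, -51)/(-1938)) + j = (-15318/36 - 2*(-153)/(-51)/(-1938)) - 28066 = (-15318*1/36 - 2*(-153)*(-1/51)*(-1/1938)) - 28066 = (-851/2 - 6*(-1/1938)) - 28066 = (-851/2 + 1/323) - 28066 = -274871/646 - 28066 = -18405507/646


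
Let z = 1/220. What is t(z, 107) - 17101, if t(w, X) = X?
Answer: -16994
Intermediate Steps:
z = 1/220 ≈ 0.0045455
t(z, 107) - 17101 = 107 - 17101 = -16994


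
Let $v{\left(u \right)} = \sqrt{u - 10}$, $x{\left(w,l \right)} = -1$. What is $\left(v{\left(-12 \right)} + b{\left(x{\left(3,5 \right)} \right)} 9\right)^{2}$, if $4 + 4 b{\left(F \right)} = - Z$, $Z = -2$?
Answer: $\frac{\left(9 - 2 i \sqrt{22}\right)^{2}}{4} \approx -1.75 - 42.214 i$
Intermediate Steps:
$b{\left(F \right)} = - \frac{1}{2}$ ($b{\left(F \right)} = -1 + \frac{\left(-1\right) \left(-2\right)}{4} = -1 + \frac{1}{4} \cdot 2 = -1 + \frac{1}{2} = - \frac{1}{2}$)
$v{\left(u \right)} = \sqrt{-10 + u}$
$\left(v{\left(-12 \right)} + b{\left(x{\left(3,5 \right)} \right)} 9\right)^{2} = \left(\sqrt{-10 - 12} - \frac{9}{2}\right)^{2} = \left(\sqrt{-22} - \frac{9}{2}\right)^{2} = \left(i \sqrt{22} - \frac{9}{2}\right)^{2} = \left(- \frac{9}{2} + i \sqrt{22}\right)^{2}$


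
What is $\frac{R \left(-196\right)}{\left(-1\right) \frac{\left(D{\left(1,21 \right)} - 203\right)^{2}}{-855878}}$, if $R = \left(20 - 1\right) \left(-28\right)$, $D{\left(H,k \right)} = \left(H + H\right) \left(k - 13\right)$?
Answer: $\frac{89244110816}{34969} \approx 2.5521 \cdot 10^{6}$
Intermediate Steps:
$D{\left(H,k \right)} = 2 H \left(-13 + k\right)$
$R = -532$ ($R = \left(20 - 1\right) \left(-28\right) = 19 \left(-28\right) = -532$)
$\frac{R \left(-196\right)}{\left(-1\right) \frac{\left(D{\left(1,21 \right)} - 203\right)^{2}}{-855878}} = \frac{\left(-532\right) \left(-196\right)}{\left(-1\right) \frac{\left(2 \cdot 1 \left(-13 + 21\right) - 203\right)^{2}}{-855878}} = \frac{104272}{\left(-1\right) \left(2 \cdot 1 \cdot 8 - 203\right)^{2} \left(- \frac{1}{855878}\right)} = \frac{104272}{\left(-1\right) \left(16 - 203\right)^{2} \left(- \frac{1}{855878}\right)} = \frac{104272}{\left(-1\right) \left(-187\right)^{2} \left(- \frac{1}{855878}\right)} = \frac{104272}{\left(-1\right) 34969 \left(- \frac{1}{855878}\right)} = \frac{104272}{\left(-1\right) \left(- \frac{34969}{855878}\right)} = \frac{104272}{\frac{34969}{855878}} = 104272 \cdot \frac{855878}{34969} = \frac{89244110816}{34969}$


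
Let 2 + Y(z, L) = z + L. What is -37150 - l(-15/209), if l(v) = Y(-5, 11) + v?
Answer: -7765171/209 ≈ -37154.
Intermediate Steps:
Y(z, L) = -2 + L + z (Y(z, L) = -2 + (z + L) = -2 + (L + z) = -2 + L + z)
l(v) = 4 + v (l(v) = (-2 + 11 - 5) + v = 4 + v)
-37150 - l(-15/209) = -37150 - (4 - 15/209) = -37150 - 1*821/209 = -37150 - 821/209 = -7765171/209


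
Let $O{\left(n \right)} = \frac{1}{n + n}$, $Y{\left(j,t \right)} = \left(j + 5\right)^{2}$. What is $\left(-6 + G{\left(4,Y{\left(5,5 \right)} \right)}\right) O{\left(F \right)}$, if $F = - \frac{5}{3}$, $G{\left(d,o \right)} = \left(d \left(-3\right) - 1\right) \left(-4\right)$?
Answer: $- \frac{69}{5} \approx -13.8$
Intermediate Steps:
$Y{\left(j,t \right)} = \left(5 + j\right)^{2}$
$G{\left(d,o \right)} = 4 + 12 d$ ($G{\left(d,o \right)} = \left(- 3 d - 1\right) \left(-4\right) = \left(-1 - 3 d\right) \left(-4\right) = 4 + 12 d$)
$F = - \frac{5}{3}$ ($F = \left(-5\right) \frac{1}{3} = - \frac{5}{3} \approx -1.6667$)
$O{\left(n \right)} = \frac{1}{2 n}$
$\left(-6 + G{\left(4,Y{\left(5,5 \right)} \right)}\right) O{\left(F \right)} = \left(-6 + \left(4 + 12 \cdot 4\right)\right) \frac{1}{2 \left(- \frac{5}{3}\right)} = \left(-6 + \left(4 + 48\right)\right) \frac{1}{2} \left(- \frac{3}{5}\right) = \left(-6 + 52\right) \left(- \frac{3}{10}\right) = 46 \left(- \frac{3}{10}\right) = - \frac{69}{5}$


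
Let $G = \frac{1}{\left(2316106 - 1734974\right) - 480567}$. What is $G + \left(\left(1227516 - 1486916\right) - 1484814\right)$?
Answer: $- \frac{175406880909}{100565} \approx -1.7442 \cdot 10^{6}$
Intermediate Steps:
$G = \frac{1}{100565}$ ($G = \frac{1}{\left(2316106 - 1734974\right) - 480567} = \frac{1}{581132 - 480567} = \frac{1}{100565} \approx 9.9438 \cdot 10^{-6}$)
$G + \left(\left(1227516 - 1486916\right) - 1484814\right) = \frac{1}{100565} + \left(\left(1227516 - 1486916\right) - 1484814\right) = \frac{1}{100565} - 1744214 = - \frac{175406880909}{100565}$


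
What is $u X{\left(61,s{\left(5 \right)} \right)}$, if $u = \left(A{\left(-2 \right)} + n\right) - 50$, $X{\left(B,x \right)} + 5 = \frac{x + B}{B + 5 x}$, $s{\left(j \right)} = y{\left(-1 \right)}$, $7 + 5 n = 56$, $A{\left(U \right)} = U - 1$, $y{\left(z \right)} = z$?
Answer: $\frac{1188}{7} \approx 169.71$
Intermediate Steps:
$A{\left(U \right)} = -1 + U$
$n = \frac{49}{5}$ ($n = - \frac{7}{5} + \frac{1}{5} \cdot 56 = - \frac{7}{5} + \frac{56}{5} = \frac{49}{5} \approx 9.8$)
$s{\left(j \right)} = -1$
$X{\left(B,x \right)} = -5 + \frac{B + x}{B + 5 x}$ ($X{\left(B,x \right)} = -5 + \frac{x + B}{B + 5 x} = -5 + \frac{B + x}{B + 5 x}$)
$u = - \frac{216}{5}$ ($u = \left(\left(-1 - 2\right) + \frac{49}{5}\right) - 50 = \left(-3 + \frac{49}{5}\right) - 50 = \frac{34}{5} - 50 = - \frac{216}{5} \approx -43.2$)
$u X{\left(61,s{\left(5 \right)} \right)} = - \frac{216 \frac{4 \left(\left(-1\right) 61 - -6\right)}{61 + 5 \left(-1\right)}}{5} = - \frac{216 \frac{4 \left(-61 + 6\right)}{61 - 5}}{5} = - \frac{216 \cdot 4 \cdot \frac{1}{56} \left(-55\right)}{5} = \left(- \frac{216}{5}\right) \left(- \frac{55}{14}\right) = \frac{1188}{7}$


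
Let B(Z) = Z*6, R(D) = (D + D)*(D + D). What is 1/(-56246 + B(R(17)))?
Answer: -1/49310 ≈ -2.0280e-5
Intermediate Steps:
R(D) = 4*D² (R(D) = (2*D)*(2*D) = 4*D²)
B(Z) = 6*Z
1/(-56246 + B(R(17))) = 1/(-56246 + 6*(4*17²)) = 1/(-56246 + 6*(4*289)) = 1/(-56246 + 6*1156) = 1/(-56246 + 6936) = 1/(-49310) = -1/49310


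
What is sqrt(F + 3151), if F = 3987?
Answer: sqrt(7138) ≈ 84.487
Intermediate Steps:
sqrt(F + 3151) = sqrt(3987 + 3151) = sqrt(7138)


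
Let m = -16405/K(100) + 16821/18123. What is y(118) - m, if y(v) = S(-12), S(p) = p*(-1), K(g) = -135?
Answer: -2573518/23301 ≈ -110.45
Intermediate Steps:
S(p) = -p
y(v) = 12 (y(v) = -1*(-12) = 12)
m = 2853130/23301 (m = -16405/(-135) + 16821/18123 = -16405*(-1/135) + 16821*(1/18123) = 3281/27 + 801/863 = 2853130/23301 ≈ 122.45)
y(118) - m = 12 - 1*2853130/23301 = 12 - 2853130/23301 = -2573518/23301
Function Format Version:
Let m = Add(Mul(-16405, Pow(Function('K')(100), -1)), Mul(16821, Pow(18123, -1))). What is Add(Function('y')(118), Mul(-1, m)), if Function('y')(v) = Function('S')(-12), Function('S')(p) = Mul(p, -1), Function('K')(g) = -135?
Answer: Rational(-2573518, 23301) ≈ -110.45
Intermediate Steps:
Function('S')(p) = Mul(-1, p)
Function('y')(v) = 12 (Function('y')(v) = Mul(-1, -12) = 12)
m = Rational(2853130, 23301) (m = Add(Mul(-16405, Pow(-135, -1)), Mul(16821, Pow(18123, -1))) = Add(Mul(-16405, Rational(-1, 135)), Mul(16821, Rational(1, 18123))) = Add(Rational(3281, 27), Rational(801, 863)) = Rational(2853130, 23301) ≈ 122.45)
Add(Function('y')(118), Mul(-1, m)) = Add(12, Mul(-1, Rational(2853130, 23301))) = Add(12, Rational(-2853130, 23301)) = Rational(-2573518, 23301)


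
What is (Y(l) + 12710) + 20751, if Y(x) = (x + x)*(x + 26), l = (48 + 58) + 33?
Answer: 79331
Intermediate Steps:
l = 139 (l = 106 + 33 = 139)
Y(x) = 2*x*(26 + x) (Y(x) = (2*x)*(26 + x) = 2*x*(26 + x))
(Y(l) + 12710) + 20751 = (2*139*(26 + 139) + 12710) + 20751 = (2*139*165 + 12710) + 20751 = (45870 + 12710) + 20751 = 58580 + 20751 = 79331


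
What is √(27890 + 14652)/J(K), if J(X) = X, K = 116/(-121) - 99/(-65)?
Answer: 7865*√42542/4439 ≈ 365.45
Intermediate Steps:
K = 4439/7865 (K = 116*(-1/121) - 99*(-1/65) = -116/121 + 99/65 = 4439/7865 ≈ 0.56440)
√(27890 + 14652)/J(K) = √(27890 + 14652)/(4439/7865) = √42542*(7865/4439) = 7865*√42542/4439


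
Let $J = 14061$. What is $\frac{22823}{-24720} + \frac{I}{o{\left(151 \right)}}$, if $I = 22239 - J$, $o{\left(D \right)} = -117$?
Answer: $- \frac{7586313}{107120} \approx -70.821$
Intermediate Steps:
$I = 8178$ ($I = 22239 - 14061 = 8178$)
$\frac{22823}{-24720} + \frac{I}{o{\left(151 \right)}} = \frac{22823}{-24720} + \frac{8178}{-117} = 22823 \left(- \frac{1}{24720}\right) + 8178 \left(- \frac{1}{117}\right) = - \frac{22823}{24720} - \frac{2726}{39} = - \frac{7586313}{107120}$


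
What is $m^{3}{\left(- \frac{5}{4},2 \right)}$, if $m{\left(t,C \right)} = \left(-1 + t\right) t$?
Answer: $\frac{91125}{4096} \approx 22.247$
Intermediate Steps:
$m{\left(t,C \right)} = t \left(-1 + t\right)$
$m^{3}{\left(- \frac{5}{4},2 \right)} = \left(- \frac{5}{4} \left(-1 - \frac{5}{4}\right)\right)^{3} = \left(\left(-5\right) \frac{1}{4} \left(-1 - \frac{5}{4}\right)\right)^{3} = \left(- \frac{5 \left(-1 - \frac{5}{4}\right)}{4}\right)^{3} = \left(\left(- \frac{5}{4}\right) \left(- \frac{9}{4}\right)\right)^{3} = \left(\frac{45}{16}\right)^{3} = \frac{91125}{4096}$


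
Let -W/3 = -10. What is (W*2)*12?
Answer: 720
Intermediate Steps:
W = 30 (W = -3*(-10) = 30)
(W*2)*12 = (30*2)*12 = 60*12 = 720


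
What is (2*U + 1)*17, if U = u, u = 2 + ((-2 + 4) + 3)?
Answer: 255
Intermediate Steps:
u = 7 (u = 2 + (2 + 3) = 2 + 5 = 7)
U = 7
(2*U + 1)*17 = (2*7 + 1)*17 = (14 + 1)*17 = 15*17 = 255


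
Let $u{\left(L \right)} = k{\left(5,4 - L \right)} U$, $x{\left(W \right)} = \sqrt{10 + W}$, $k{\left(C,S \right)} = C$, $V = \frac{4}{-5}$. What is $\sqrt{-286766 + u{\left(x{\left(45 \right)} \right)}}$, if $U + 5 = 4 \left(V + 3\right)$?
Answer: $i \sqrt{286747} \approx 535.49 i$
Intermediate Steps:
$V = - \frac{4}{5}$ ($V = 4 \left(- \frac{1}{5}\right) = - \frac{4}{5} \approx -0.8$)
$U = \frac{19}{5}$ ($U = -5 + 4 \left(- \frac{4}{5} + 3\right) = -5 + 4 \cdot \frac{11}{5} = -5 + \frac{44}{5} = \frac{19}{5} \approx 3.8$)
$u{\left(L \right)} = 19$ ($u{\left(L \right)} = 5 \cdot \frac{19}{5} = 19$)
$\sqrt{-286766 + u{\left(x{\left(45 \right)} \right)}} = \sqrt{-286766 + 19} = \sqrt{-286747} = i \sqrt{286747}$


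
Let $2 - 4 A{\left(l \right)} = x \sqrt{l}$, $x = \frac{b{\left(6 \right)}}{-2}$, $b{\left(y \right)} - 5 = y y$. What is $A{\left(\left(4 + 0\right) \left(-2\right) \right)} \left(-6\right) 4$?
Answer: $-12 - 246 i \sqrt{2} \approx -12.0 - 347.9 i$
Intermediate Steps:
$b{\left(y \right)} = 5 + y^{2}$ ($b{\left(y \right)} = 5 + y y = 5 + y^{2}$)
$x = - \frac{41}{2}$ ($x = \frac{5 + 6^{2}}{-2} = \left(5 + 36\right) \left(- \frac{1}{2}\right) = 41 \left(- \frac{1}{2}\right) = - \frac{41}{2} \approx -20.5$)
$A{\left(l \right)} = \frac{1}{2} + \frac{41 \sqrt{l}}{8}$ ($A{\left(l \right)} = \frac{1}{2} - \frac{\left(- \frac{41}{2}\right) \sqrt{l}}{4} = \frac{1}{2} + \frac{41 \sqrt{l}}{8}$)
$A{\left(\left(4 + 0\right) \left(-2\right) \right)} \left(-6\right) 4 = \left(\frac{1}{2} + \frac{41 \sqrt{\left(4 + 0\right) \left(-2\right)}}{8}\right) \left(-6\right) 4 = \left(\frac{1}{2} + \frac{41 \sqrt{4 \left(-2\right)}}{8}\right) \left(-6\right) 4 = \left(\frac{1}{2} + \frac{41 \sqrt{-8}}{8}\right) \left(-6\right) 4 = \left(\frac{1}{2} + \frac{41 \cdot 2 i \sqrt{2}}{8}\right) \left(-6\right) 4 = \left(\frac{1}{2} + \frac{41 i \sqrt{2}}{4}\right) \left(-6\right) 4 = \left(-3 - \frac{123 i \sqrt{2}}{2}\right) 4 = -12 - 246 i \sqrt{2}$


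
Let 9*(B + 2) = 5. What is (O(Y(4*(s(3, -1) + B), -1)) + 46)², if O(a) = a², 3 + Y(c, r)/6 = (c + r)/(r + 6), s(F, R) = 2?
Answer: 5162997316/50625 ≈ 1.0199e+5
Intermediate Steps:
B = -13/9 (B = -2 + (⅑)*5 = -2 + 5/9 = -13/9 ≈ -1.4444)
Y(c, r) = -18 + 6*(c + r)/(6 + r) (Y(c, r) = -18 + 6*((c + r)/(r + 6)) = -18 + 6*((c + r)/(6 + r)) = -18 + 6*(c + r)/(6 + r))
(O(Y(4*(s(3, -1) + B), -1)) + 46)² = ((6*(-18 + 4*(2 - 13/9) - 2*(-1))/(6 - 1))² + 46)² = ((6*(-18 + 4*(5/9) + 2)/5)² + 46)² = ((6*(⅕)*(-18 + 20/9 + 2))² + 46)² = ((6*(⅕)*(-124/9))² + 46)² = ((-248/15)² + 46)² = (61504/225 + 46)² = (71854/225)² = 5162997316/50625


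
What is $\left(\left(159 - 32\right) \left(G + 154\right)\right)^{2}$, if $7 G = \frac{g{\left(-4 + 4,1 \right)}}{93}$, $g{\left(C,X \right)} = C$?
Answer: $382515364$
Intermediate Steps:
$G = 0$ ($G = \frac{\left(-4 + 4\right) \frac{1}{93}}{7} = \frac{0 \cdot \frac{1}{93}}{7} = \frac{1}{7} \cdot 0 = 0$)
$\left(\left(159 - 32\right) \left(G + 154\right)\right)^{2} = \left(\left(159 - 32\right) \left(0 + 154\right)\right)^{2} = \left(127 \cdot 154\right)^{2} = 19558^{2} = 382515364$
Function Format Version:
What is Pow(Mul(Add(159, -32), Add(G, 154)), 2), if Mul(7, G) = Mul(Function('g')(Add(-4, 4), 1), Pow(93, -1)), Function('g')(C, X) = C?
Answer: 382515364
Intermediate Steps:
G = 0 (G = Mul(Rational(1, 7), Mul(Add(-4, 4), Pow(93, -1))) = Mul(Rational(1, 7), Mul(0, Rational(1, 93))) = Mul(Rational(1, 7), 0) = 0)
Pow(Mul(Add(159, -32), Add(G, 154)), 2) = Pow(Mul(Add(159, -32), Add(0, 154)), 2) = Pow(Mul(127, 154), 2) = Pow(19558, 2) = 382515364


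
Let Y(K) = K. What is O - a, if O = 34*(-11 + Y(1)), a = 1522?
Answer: -1862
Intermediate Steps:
O = -340 (O = 34*(-11 + 1) = 34*(-10) = -340)
O - a = -340 - 1*1522 = -340 - 1522 = -1862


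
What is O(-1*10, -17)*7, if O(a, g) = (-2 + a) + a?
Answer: -154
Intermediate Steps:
O(a, g) = -2 + 2*a
O(-1*10, -17)*7 = (-2 + 2*(-1*10))*7 = (-2 + 2*(-10))*7 = (-2 - 20)*7 = -22*7 = -154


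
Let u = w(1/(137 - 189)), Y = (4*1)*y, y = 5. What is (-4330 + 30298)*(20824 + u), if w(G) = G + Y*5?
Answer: 7063601124/13 ≈ 5.4335e+8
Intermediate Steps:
Y = 20 (Y = (4*1)*5 = 4*5 = 20)
w(G) = 100 + G (w(G) = G + 20*5 = G + 100 = 100 + G)
u = 5199/52 (u = 100 + 1/(137 - 189) = 100 + 1/(-52) = 100 - 1/52 = 5199/52 ≈ 99.981)
(-4330 + 30298)*(20824 + u) = (-4330 + 30298)*(20824 + 5199/52) = 25968*(1088047/52) = 7063601124/13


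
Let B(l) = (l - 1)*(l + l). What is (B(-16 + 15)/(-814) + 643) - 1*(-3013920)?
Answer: 1226927139/407 ≈ 3.0146e+6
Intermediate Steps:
B(l) = 2*l*(-1 + l) (B(l) = (-1 + l)*(2*l) = 2*l*(-1 + l))
(B(-16 + 15)/(-814) + 643) - 1*(-3013920) = ((2*(-16 + 15)*(-1 + (-16 + 15)))/(-814) + 643) - 1*(-3013920) = (-(-1)*(-1 - 1)/407 + 643) + 3013920 = (-(-1)*(-2)/407 + 643) + 3013920 = (-1/814*4 + 643) + 3013920 = (-2/407 + 643) + 3013920 = 261699/407 + 3013920 = 1226927139/407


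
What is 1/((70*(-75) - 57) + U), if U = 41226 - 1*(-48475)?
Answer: 1/84394 ≈ 1.1849e-5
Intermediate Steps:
U = 89701 (U = 41226 + 48475 = 89701)
1/((70*(-75) - 57) + U) = 1/((70*(-75) - 57) + 89701) = 1/((-5250 - 57) + 89701) = 1/(-5307 + 89701) = 1/84394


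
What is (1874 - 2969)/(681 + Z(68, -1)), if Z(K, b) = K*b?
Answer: -1095/613 ≈ -1.7863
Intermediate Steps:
(1874 - 2969)/(681 + Z(68, -1)) = (1874 - 2969)/(681 + 68*(-1)) = -1095/(681 - 68) = -1095/613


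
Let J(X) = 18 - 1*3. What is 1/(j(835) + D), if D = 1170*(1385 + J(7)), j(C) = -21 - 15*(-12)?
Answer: 1/1638159 ≈ 6.1044e-7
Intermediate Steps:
J(X) = 15 (J(X) = 18 - 3 = 15)
j(C) = 159 (j(C) = -21 + 180 = 159)
D = 1638000 (D = 1170*(1385 + 15) = 1170*1400 = 1638000)
1/(j(835) + D) = 1/(159 + 1638000) = 1/1638159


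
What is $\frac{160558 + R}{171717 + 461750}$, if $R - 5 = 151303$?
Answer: $\frac{311866}{633467} \approx 0.49232$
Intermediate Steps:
$R = 151308$ ($R = 5 + 151303 = 151308$)
$\frac{160558 + R}{171717 + 461750} = \frac{160558 + 151308}{171717 + 461750} = \frac{311866}{633467}$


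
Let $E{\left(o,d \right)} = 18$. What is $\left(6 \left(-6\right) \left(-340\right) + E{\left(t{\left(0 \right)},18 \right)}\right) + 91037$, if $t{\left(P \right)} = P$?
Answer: $103295$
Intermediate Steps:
$\left(6 \left(-6\right) \left(-340\right) + E{\left(t{\left(0 \right)},18 \right)}\right) + 91037 = \left(6 \left(-6\right) \left(-340\right) + 18\right) + 91037 = \left(\left(-36\right) \left(-340\right) + 18\right) + 91037 = \left(12240 + 18\right) + 91037 = 12258 + 91037 = 103295$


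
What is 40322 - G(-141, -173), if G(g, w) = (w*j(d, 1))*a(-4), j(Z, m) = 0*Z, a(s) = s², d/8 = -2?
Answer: 40322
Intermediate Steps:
d = -16 (d = 8*(-2) = -16)
j(Z, m) = 0
G(g, w) = 0 (G(g, w) = (w*0)*(-4)² = 0*16 = 0)
40322 - G(-141, -173) = 40322 - 1*0 = 40322 + 0 = 40322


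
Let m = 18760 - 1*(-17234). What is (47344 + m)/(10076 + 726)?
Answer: 41669/5401 ≈ 7.7150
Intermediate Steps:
m = 35994 (m = 18760 + 17234 = 35994)
(47344 + m)/(10076 + 726) = (47344 + 35994)/(10076 + 726) = 83338/10802 = 83338*(1/10802) = 41669/5401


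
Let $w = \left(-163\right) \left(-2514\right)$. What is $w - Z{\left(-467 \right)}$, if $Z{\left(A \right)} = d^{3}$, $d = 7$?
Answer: $409439$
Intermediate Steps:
$Z{\left(A \right)} = 343$ ($Z{\left(A \right)} = 7^{3} = 343$)
$w = 409782$
$w - Z{\left(-467 \right)} = 409782 - 343 = 409439$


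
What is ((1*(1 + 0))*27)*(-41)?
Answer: -1107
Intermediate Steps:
((1*(1 + 0))*27)*(-41) = ((1*1)*27)*(-41) = (1*27)*(-41) = 27*(-41) = -1107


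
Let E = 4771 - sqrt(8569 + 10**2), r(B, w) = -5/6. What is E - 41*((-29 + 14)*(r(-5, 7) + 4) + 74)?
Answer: 7369/2 - sqrt(8669) ≈ 3591.4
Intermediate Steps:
r(B, w) = -5/6 (r(B, w) = -5*1/6 = -5/6)
E = 4771 - sqrt(8669) (E = 4771 - sqrt(8569 + 100) = 4771 - sqrt(8669) ≈ 4677.9)
E - 41*((-29 + 14)*(r(-5, 7) + 4) + 74) = (4771 - sqrt(8669)) - 41*((-29 + 14)*(-5/6 + 4) + 74) = (4771 - sqrt(8669)) - 41*(-15*19/6 + 74) = (4771 - sqrt(8669)) - 41*(-95/2 + 74) = (4771 - sqrt(8669)) - 41*53/2 = (4771 - sqrt(8669)) - 1*2173/2 = (4771 - sqrt(8669)) - 2173/2 = 7369/2 - sqrt(8669)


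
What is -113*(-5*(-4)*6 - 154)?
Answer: 3842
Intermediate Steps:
-113*(-5*(-4)*6 - 154) = -113*(20*6 - 154) = -113*(120 - 154) = -113*(-34) = 3842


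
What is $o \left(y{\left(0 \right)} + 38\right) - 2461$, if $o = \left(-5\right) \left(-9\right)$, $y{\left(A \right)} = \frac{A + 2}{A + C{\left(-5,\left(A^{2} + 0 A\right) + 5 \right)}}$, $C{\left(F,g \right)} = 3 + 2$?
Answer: $-733$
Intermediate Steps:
$C{\left(F,g \right)} = 5$
$y{\left(A \right)} = \frac{2 + A}{5 + A}$ ($y{\left(A \right)} = \frac{A + 2}{A + 5} = \frac{2 + A}{5 + A}$)
$o = 45$
$o \left(y{\left(0 \right)} + 38\right) - 2461 = 45 \left(\frac{2 + 0}{5 + 0} + 38\right) - 2461 = 45 \left(\frac{1}{5} \cdot 2 + 38\right) - 2461 = 45 \left(\frac{2}{5} + 38\right) - 2461 = 45 \cdot \frac{192}{5} - 2461 = 1728 - 2461 = -733$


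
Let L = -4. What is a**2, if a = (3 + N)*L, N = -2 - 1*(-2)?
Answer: 144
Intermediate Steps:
N = 0 (N = -2 + 2 = 0)
a = -12 (a = (3 + 0)*(-4) = 3*(-4) = -12)
a**2 = (-12)**2 = 144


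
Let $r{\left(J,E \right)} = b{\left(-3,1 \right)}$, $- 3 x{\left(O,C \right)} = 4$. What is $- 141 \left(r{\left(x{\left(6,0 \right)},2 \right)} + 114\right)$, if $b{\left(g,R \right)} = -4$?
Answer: $-15510$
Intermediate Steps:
$x{\left(O,C \right)} = - \frac{4}{3}$ ($x{\left(O,C \right)} = \left(- \frac{1}{3}\right) 4 = - \frac{4}{3}$)
$r{\left(J,E \right)} = -4$
$- 141 \left(r{\left(x{\left(6,0 \right)},2 \right)} + 114\right) = - 141 \left(-4 + 114\right) = \left(-141\right) 110 = -15510$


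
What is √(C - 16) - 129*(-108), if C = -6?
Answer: 13932 + I*√22 ≈ 13932.0 + 4.6904*I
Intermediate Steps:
√(C - 16) - 129*(-108) = √(-6 - 16) - 129*(-108) = √(-22) + 13932 = I*√22 + 13932 = 13932 + I*√22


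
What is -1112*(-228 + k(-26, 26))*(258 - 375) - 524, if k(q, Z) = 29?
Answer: -25891220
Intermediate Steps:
-1112*(-228 + k(-26, 26))*(258 - 375) - 524 = -1112*(-228 + 29)*(258 - 375) - 524 = -(-221288)*(-117) - 524 = -1112*23283 - 524 = -25890696 - 524 = -25891220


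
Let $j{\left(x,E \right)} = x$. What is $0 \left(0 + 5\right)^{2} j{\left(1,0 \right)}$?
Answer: $0$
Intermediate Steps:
$0 \left(0 + 5\right)^{2} j{\left(1,0 \right)} = 0 \left(0 + 5\right)^{2} \cdot 1 = 0 \cdot 5^{2} \cdot 1 = 0 \cdot 25 \cdot 1 = 0 \cdot 1 = 0$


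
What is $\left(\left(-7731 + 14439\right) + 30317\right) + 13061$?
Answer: $50086$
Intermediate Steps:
$\left(\left(-7731 + 14439\right) + 30317\right) + 13061 = \left(6708 + 30317\right) + 13061 = 37025 + 13061 = 50086$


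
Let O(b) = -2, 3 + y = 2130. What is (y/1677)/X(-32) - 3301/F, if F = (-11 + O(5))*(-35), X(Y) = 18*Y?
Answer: -81783983/11269440 ≈ -7.2571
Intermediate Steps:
y = 2127 (y = -3 + 2130 = 2127)
F = 455 (F = (-11 - 2)*(-35) = -13*(-35) = 455)
(y/1677)/X(-32) - 3301/F = (2127/1677)/((18*(-32))) - 3301/455 = (2127*(1/1677))/(-576) - 3301*1/455 = (709/559)*(-1/576) - 3301/455 = -709/321984 - 3301/455 = -81783983/11269440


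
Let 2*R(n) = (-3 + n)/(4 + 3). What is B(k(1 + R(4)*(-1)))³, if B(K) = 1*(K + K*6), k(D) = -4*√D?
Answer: -1456*√182 ≈ -19643.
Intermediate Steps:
R(n) = -3/14 + n/14 (R(n) = ((-3 + n)/(4 + 3))/2 = ((-3 + n)/7)/2 = ((-3 + n)*(⅐))/2 = (-3/7 + n/7)/2 = -3/14 + n/14)
B(K) = 7*K (B(K) = 1*(K + 6*K) = 1*(7*K) = 7*K)
B(k(1 + R(4)*(-1)))³ = (7*(-4*√(1 + (-3/14 + (1/14)*4)*(-1))))³ = (7*(-4*√(1 + (-3/14 + 2/7)*(-1))))³ = (7*(-4*√(1 + (1/14)*(-1))))³ = (7*(-4*√(1 - 1/14)))³ = (7*(-2*√182/7))³ = (-2*√182)³ = -1456*√182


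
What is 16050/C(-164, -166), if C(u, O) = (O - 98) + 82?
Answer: -8025/91 ≈ -88.187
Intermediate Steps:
C(u, O) = -16 + O (C(u, O) = (-98 + O) + 82 = -16 + O)
16050/C(-164, -166) = 16050/(-16 - 166) = 16050/(-182) = 16050*(-1/182) = -8025/91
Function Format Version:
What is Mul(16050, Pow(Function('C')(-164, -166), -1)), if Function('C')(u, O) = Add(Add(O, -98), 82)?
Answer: Rational(-8025, 91) ≈ -88.187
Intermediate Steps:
Function('C')(u, O) = Add(-16, O) (Function('C')(u, O) = Add(Add(-98, O), 82) = Add(-16, O))
Mul(16050, Pow(Function('C')(-164, -166), -1)) = Mul(16050, Pow(Add(-16, -166), -1)) = Mul(16050, Pow(-182, -1)) = Mul(16050, Rational(-1, 182)) = Rational(-8025, 91)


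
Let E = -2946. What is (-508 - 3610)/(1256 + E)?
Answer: 2059/845 ≈ 2.4367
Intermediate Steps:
(-508 - 3610)/(1256 + E) = (-508 - 3610)/(1256 - 2946) = -4118/(-1690) = -4118*(-1/1690) = 2059/845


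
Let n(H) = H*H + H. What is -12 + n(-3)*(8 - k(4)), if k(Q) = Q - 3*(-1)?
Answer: -6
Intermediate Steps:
n(H) = H + H**2 (n(H) = H**2 + H = H + H**2)
k(Q) = 3 + Q (k(Q) = Q + 3 = 3 + Q)
-12 + n(-3)*(8 - k(4)) = -12 + (-3*(1 - 3))*(8 - (3 + 4)) = -12 + (-3*(-2))*(8 - 1*7) = -12 + 6*(8 - 7) = -12 + 6*1 = -12 + 6 = -6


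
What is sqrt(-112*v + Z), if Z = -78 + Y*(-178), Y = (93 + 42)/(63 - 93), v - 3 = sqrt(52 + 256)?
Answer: sqrt(387 - 224*sqrt(77)) ≈ 39.732*I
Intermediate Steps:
v = 3 + 2*sqrt(77) (v = 3 + sqrt(52 + 256) = 3 + sqrt(308) = 3 + 2*sqrt(77) ≈ 20.550)
Y = -9/2 (Y = 135/(-30) = 135*(-1/30) = -9/2 ≈ -4.5000)
Z = 723 (Z = -78 - 9/2*(-178) = -78 + 801 = 723)
sqrt(-112*v + Z) = sqrt(-112*(3 + 2*sqrt(77)) + 723) = sqrt((-336 - 224*sqrt(77)) + 723) = sqrt(387 - 224*sqrt(77))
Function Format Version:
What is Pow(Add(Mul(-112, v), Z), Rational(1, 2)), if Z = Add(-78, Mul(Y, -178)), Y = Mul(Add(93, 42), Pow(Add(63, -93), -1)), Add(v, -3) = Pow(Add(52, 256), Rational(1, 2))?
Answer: Pow(Add(387, Mul(-224, Pow(77, Rational(1, 2)))), Rational(1, 2)) ≈ Mul(39.732, I)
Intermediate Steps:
v = Add(3, Mul(2, Pow(77, Rational(1, 2)))) (v = Add(3, Pow(Add(52, 256), Rational(1, 2))) = Add(3, Pow(308, Rational(1, 2))) = Add(3, Mul(2, Pow(77, Rational(1, 2)))) ≈ 20.550)
Y = Rational(-9, 2) (Y = Mul(135, Pow(-30, -1)) = Mul(135, Rational(-1, 30)) = Rational(-9, 2) ≈ -4.5000)
Z = 723 (Z = Add(-78, Mul(Rational(-9, 2), -178)) = Add(-78, 801) = 723)
Pow(Add(Mul(-112, v), Z), Rational(1, 2)) = Pow(Add(Mul(-112, Add(3, Mul(2, Pow(77, Rational(1, 2))))), 723), Rational(1, 2)) = Pow(Add(Add(-336, Mul(-224, Pow(77, Rational(1, 2)))), 723), Rational(1, 2)) = Pow(Add(387, Mul(-224, Pow(77, Rational(1, 2)))), Rational(1, 2))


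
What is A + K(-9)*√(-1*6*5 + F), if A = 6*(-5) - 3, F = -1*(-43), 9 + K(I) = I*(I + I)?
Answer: -33 + 153*√13 ≈ 518.65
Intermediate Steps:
K(I) = -9 + 2*I² (K(I) = -9 + I*(I + I) = -9 + I*(2*I) = -9 + 2*I²)
F = 43
A = -33 (A = -30 - 3 = -33)
A + K(-9)*√(-1*6*5 + F) = -33 + (-9 + 2*(-9)²)*√(-1*6*5 + 43) = -33 + (-9 + 2*81)*√(-6*5 + 43) = -33 + (-9 + 162)*√(-30 + 43) = -33 + 153*√13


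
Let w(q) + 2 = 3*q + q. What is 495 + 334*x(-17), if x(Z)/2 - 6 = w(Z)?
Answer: -42257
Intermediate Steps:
w(q) = -2 + 4*q (w(q) = -2 + (3*q + q) = -2 + 4*q)
x(Z) = 8 + 8*Z (x(Z) = 12 + 2*(-2 + 4*Z) = 12 + (-4 + 8*Z) = 8 + 8*Z)
495 + 334*x(-17) = 495 + 334*(8 + 8*(-17)) = 495 + 334*(8 - 136) = 495 + 334*(-128) = 495 - 42752 = -42257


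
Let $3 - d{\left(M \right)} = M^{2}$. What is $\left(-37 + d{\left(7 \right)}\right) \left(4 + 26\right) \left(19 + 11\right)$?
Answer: $-74700$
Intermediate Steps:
$d{\left(M \right)} = 3 - M^{2}$
$\left(-37 + d{\left(7 \right)}\right) \left(4 + 26\right) \left(19 + 11\right) = \left(-37 + \left(3 - 7^{2}\right)\right) \left(4 + 26\right) \left(19 + 11\right) = \left(-37 + \left(3 - 49\right)\right) 30 \cdot 30 = \left(-37 + \left(3 - 49\right)\right) 900 = \left(-37 - 46\right) 900 = \left(-83\right) 900 = -74700$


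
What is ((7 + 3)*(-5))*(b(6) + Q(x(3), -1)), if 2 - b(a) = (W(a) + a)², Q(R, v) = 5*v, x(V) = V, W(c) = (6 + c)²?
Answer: 1125150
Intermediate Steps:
b(a) = 2 - (a + (6 + a)²)² (b(a) = 2 - ((6 + a)² + a)² = 2 - (a + (6 + a)²)²)
((7 + 3)*(-5))*(b(6) + Q(x(3), -1)) = ((7 + 3)*(-5))*((2 - (6 + (6 + 6)²)²) + 5*(-1)) = (10*(-5))*((2 - (6 + 12²)²) - 5) = -50*((2 - (6 + 144)²) - 5) = -50*((2 - 1*150²) - 5) = -50*((2 - 1*22500) - 5) = -50*((2 - 22500) - 5) = -50*(-22498 - 5) = -50*(-22503) = 1125150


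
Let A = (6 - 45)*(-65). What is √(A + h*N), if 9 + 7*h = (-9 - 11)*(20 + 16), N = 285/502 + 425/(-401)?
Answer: 5*√205410627165030/1409114 ≈ 50.855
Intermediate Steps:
N = -99065/201302 (N = 285*(1/502) + 425*(-1/401) = 285/502 - 425/401 = -99065/201302 ≈ -0.49212)
A = 2535 (A = -39*(-65) = 2535)
h = -729/7 (h = -9/7 + ((-9 - 11)*(20 + 16))/7 = -9/7 + (-20*36)/7 = -9/7 + (⅐)*(-720) = -9/7 - 720/7 = -729/7 ≈ -104.14)
√(A + h*N) = √(2535 - 729/7*(-99065/201302)) = √(2535 + 72218385/1409114) = √(3644322375/1409114) = 5*√205410627165030/1409114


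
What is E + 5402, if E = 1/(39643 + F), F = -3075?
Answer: 197540337/36568 ≈ 5402.0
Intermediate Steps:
E = 1/36568 (E = 1/(39643 - 3075) = 1/36568 ≈ 2.7346e-5)
E + 5402 = 1/36568 + 5402 = 197540337/36568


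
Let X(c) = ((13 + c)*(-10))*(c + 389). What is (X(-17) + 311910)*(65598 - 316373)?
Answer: -81950762250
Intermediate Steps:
X(c) = (-130 - 10*c)*(389 + c)
(X(-17) + 311910)*(65598 - 316373) = ((-50570 - 4020*(-17) - 10*(-17)²) + 311910)*(65598 - 316373) = ((-50570 + 68340 - 10*289) + 311910)*(-250775) = ((-50570 + 68340 - 2890) + 311910)*(-250775) = (14880 + 311910)*(-250775) = 326790*(-250775) = -81950762250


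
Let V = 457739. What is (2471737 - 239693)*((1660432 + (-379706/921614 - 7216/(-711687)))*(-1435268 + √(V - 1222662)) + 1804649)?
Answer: -91814423980201350741942173836/17260544811 + 63970278377725948227764*I*√764923/17260544811 ≈ -5.3193e+18 + 3.2414e+15*I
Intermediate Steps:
(2471737 - 239693)*((1660432 + (-379706/921614 - 7216/(-711687)))*(-1435268 + √(V - 1222662)) + 1804649) = (2471737 - 239693)*((1660432 + (-379706/921614 - 7216/(-711687)))*(-1435268 + √(457739 - 1222662)) + 1804649) = 2232044*((1660432 + (-379706*1/921614 - 7216*(-1/711687)))*(-1435268 + √(-764923)) + 1804649) = 2232044*((1660432 + (-189853/460807 + 7216/711687))*(-1435268 + I*√764923) + 1804649) = 2232044*((1660432 - 131790728699/327950351409)*(-1435268 + I*√764923) + 1804649) = 2232044*(544539126100019989*(-1435268 + I*√764923)/327950351409 + 1804649) = 2232044*((-781559582439323489572052/327950351409 + 544539126100019989*I*√764923/327950351409) + 1804649) = 2232044*(-781558990604049769671611/327950351409 + 544539126100019989*I*√764923/327950351409) = -91814423980201350741942173836/17260544811 + 63970278377725948227764*I*√764923/17260544811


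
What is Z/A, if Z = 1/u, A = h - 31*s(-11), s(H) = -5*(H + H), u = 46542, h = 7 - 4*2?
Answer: -1/158754762 ≈ -6.2990e-9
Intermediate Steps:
h = -1 (h = 7 - 8 = -1)
s(H) = -10*H
A = -3411 (A = -1 - (-310)*(-11) = -1 - 31*110 = -1 - 3410 = -3411)
Z = 1/46542 ≈ 2.1486e-5
Z/A = (1/46542)/(-3411) = (1/46542)*(-1/3411) = -1/158754762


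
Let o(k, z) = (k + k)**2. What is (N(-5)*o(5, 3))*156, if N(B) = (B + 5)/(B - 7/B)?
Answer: 0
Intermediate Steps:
o(k, z) = 4*k**2 (o(k, z) = (2*k)**2 = 4*k**2)
N(B) = (5 + B)/(B - 7/B)
(N(-5)*o(5, 3))*156 = ((-5*(5 - 5)/(-7 + (-5)**2))*(4*5**2))*156 = ((-5*0/(-7 + 25))*(4*25))*156 = (-5*0/18*100)*156 = (-5*1/18*0*100)*156 = (0*100)*156 = 0*156 = 0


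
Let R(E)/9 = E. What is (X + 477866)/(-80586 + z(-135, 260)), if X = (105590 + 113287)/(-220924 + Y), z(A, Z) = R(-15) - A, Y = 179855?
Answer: -19625259877/3309586434 ≈ -5.9298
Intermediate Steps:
R(E) = 9*E
z(A, Z) = -135 - A (z(A, Z) = 9*(-15) - A = -135 - A)
X = -218877/41069 (X = (105590 + 113287)/(-220924 + 179855) = 218877/(-41069) = 218877*(-1/41069) = -218877/41069 ≈ -5.3295)
(X + 477866)/(-80586 + z(-135, 260)) = (-218877/41069 + 477866)/(-80586 + (-135 - 1*(-135))) = 19625259877/(41069*(-80586 + (-135 + 135))) = 19625259877/(41069*(-80586 + 0)) = (19625259877/41069)/(-80586) = (19625259877/41069)*(-1/80586) = -19625259877/3309586434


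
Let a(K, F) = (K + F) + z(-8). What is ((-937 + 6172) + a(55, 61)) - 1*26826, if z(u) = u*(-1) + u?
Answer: -21475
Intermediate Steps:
z(u) = 0 (z(u) = -u + u = 0)
a(K, F) = F + K (a(K, F) = (K + F) + 0 = (F + K) + 0 = F + K)
((-937 + 6172) + a(55, 61)) - 1*26826 = ((-937 + 6172) + (61 + 55)) - 1*26826 = (5235 + 116) - 26826 = 5351 - 26826 = -21475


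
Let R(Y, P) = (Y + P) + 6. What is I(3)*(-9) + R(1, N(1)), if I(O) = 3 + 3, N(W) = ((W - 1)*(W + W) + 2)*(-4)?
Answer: -55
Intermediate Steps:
N(W) = -8 - 8*W*(-1 + W) (N(W) = ((-1 + W)*(2*W) + 2)*(-4) = (2*W*(-1 + W) + 2)*(-4) = (2 + 2*W*(-1 + W))*(-4) = -8 - 8*W*(-1 + W))
I(O) = 6
R(Y, P) = 6 + P + Y (R(Y, P) = (P + Y) + 6 = 6 + P + Y)
I(3)*(-9) + R(1, N(1)) = 6*(-9) + (6 + (-8 - 8*1² + 8*1) + 1) = -54 + (6 + (-8 - 8*1 + 8) + 1) = -54 + (6 + (-8 - 8 + 8) + 1) = -54 + (6 - 8 + 1) = -54 - 1 = -55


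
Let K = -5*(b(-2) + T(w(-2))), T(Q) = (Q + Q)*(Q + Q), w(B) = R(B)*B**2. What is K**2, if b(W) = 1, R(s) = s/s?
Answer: 105625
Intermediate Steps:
R(s) = 1
w(B) = B**2 (w(B) = 1*B**2 = B**2)
T(Q) = 4*Q**2 (T(Q) = (2*Q)*(2*Q) = 4*Q**2)
K = -325 (K = -5*(1 + 4*((-2)**2)**2) = -5*(1 + 4*4**2) = -5*(1 + 4*16) = -5*(1 + 64) = -5*65 = -325)
K**2 = (-325)**2 = 105625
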